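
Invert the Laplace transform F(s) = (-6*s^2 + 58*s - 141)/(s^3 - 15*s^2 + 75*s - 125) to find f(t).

f(t) = -t^2*exp(5*t)/2 - 2*t*exp(5*t) - 6*exp(5*t)

Factor the denominator: s^3 - 15*s^2 + 75*s - 125 = (s - 5)^3.
Partial fraction decomposition gives [-6/(s - 5)] + [-2/(s - 5)^2] + [-1/(s - 5)^3].
Invert each term: -6/(s - 5) ↔ -6e^(5t); -2/(s - 5)^2 ↔ -2t·e^(5t); -1/(s - 5)^3 ↔ (-1/2)t^2·e^(5t).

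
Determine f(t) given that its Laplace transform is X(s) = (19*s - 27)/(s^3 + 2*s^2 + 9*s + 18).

Factor the denominator: s^3 + 2*s^2 + 9*s + 18 = (s + 2)*(s^2 + 9).
Partial fraction decomposition gives [-5/(s + 2)] + [5*s/(s^2 + 9)] + [9/(s^2 + 9)].
Invert each term: -5/(s + 2) ↔ -5e^(-2t); 5·s/(s^2 + 9) ↔ 5cos(3t); 3·3/(s^2 + 9) ↔ 3sin(3t).

f(t) = 3*sin(3*t) + 5*cos(3*t) - 5*exp(-2*t)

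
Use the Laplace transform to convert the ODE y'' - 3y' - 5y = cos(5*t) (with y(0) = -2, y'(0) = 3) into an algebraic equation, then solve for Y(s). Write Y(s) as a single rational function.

Y(s) = (-2*s^3 + 9*s^2 - 49*s + 225)/(s^4 - 3*s^3 + 20*s^2 - 75*s - 125)

Laplace-transform each side.
Using L{y''} = s^2 Y - s·y(0) - y'(0) and L{y'} = sY - y(0), with y(0) = -2, y'(0) = 3, the left side becomes (s^2 - 3*s - 5)Y - (-2*s + 9).
The right side is L{cos(5*t)} = s/(s^2 + 25).
So (s^2 - 3*s - 5)Y = s/(s^2 + 25) + (-2*s + 9).
Isolate Y and clear denominators.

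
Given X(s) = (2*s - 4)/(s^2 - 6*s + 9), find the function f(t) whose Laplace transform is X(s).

f(t) = 2*t*exp(3*t) + 2*exp(3*t)

Factor the denominator: s^2 - 6*s + 9 = (s - 3)^2.
Partial fraction decomposition gives [2/(s - 3)] + [2/(s - 3)^2].
Invert each term: 2/(s - 3) ↔ 2e^(3t); 2/(s - 3)^2 ↔ 2t·e^(3t).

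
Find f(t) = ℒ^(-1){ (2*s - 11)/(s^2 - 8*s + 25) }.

f(t) = -exp(4*t)*sin(3*t) + 2*exp(4*t)*cos(3*t)

Complete the square in the denominator: s^2 - 8*s + 25 = (s - 4)^2 + 3^2.
Split the numerator to match: 2*s - 11 = 2·(s - 4) - 1·3.
Invert each term: 2·(s - 4)/((s - 4)^2 + 9) ↔ 2e^(4t)cos(3t); -1·3/((s - 4)^2 + 9) ↔ -e^(4t)sin(3t).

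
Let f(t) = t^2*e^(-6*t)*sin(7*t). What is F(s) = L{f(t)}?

F(s) = 14*(3*s^2 + 36*s + 59)/(s^2 + 12*s + 85)^3

L{sin(7t)} = 7/(s^2 + 49).
Multiplying by e^(-6t) shifts s → s + 6, so L{e^(-6*t)*sin(7*t)} = 7/((s + 6)^2 + 49).
Then apply L{t^2·g(t)} = (-1)^2 d^2/ds^2[G(s)] with G(s) = 7/((s + 6)^2 + 49):
differentiating 2 times and applying the sign gives 14*(3*s^2 + 36*s + 59)/(s^2 + 12*s + 85)^3.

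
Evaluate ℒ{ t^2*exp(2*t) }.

2/(s - 2)^3

L{e^(2t)} = 1/(s - 2).
Then apply L{t^2·g(t)} = (-1)^2 d^2/ds^2[G(s)] with G(s) = 1/(s - 2):
differentiating 2 times and applying the sign gives 2/(s - 2)^3.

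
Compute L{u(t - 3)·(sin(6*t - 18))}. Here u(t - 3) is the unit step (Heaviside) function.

By the second shifting theorem, L{u(t - c)·g(t - c)} = e^(-cs)·G(s) with c = 3 and G(s) = L{g(t)}.
L{sin(6t)} = 6/(s^2 + 36).

6*exp(-3*s)/(s^2 + 36)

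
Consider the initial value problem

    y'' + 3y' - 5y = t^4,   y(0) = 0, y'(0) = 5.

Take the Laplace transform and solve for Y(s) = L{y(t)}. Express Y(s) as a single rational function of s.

Y(s) = (5*s^5 + 24)/(s^7 + 3*s^6 - 5*s^5)

Apply the Laplace transform to the equation.
The derivative rules (L{y''} = s^2 Y - s·y(0) - y'(0) and L{y'} = sY - y(0), with y(0) = 0, y'(0) = 5) turn the left side into (s^2 + 3*s - 5)Y - (5).
The right side is L{t^4} = 24/s^5.
So (s^2 + 3*s - 5)Y = 24/s^5 + (5).
Solve for Y(s) and write it as one ratio of polynomials.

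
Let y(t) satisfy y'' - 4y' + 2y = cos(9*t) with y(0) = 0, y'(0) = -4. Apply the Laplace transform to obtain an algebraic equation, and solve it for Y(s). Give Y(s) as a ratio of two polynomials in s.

Y(s) = (-4*s^2 + s - 324)/(s^4 - 4*s^3 + 83*s^2 - 324*s + 162)

Take the Laplace transform of both sides.
Using L{y''} = s^2 Y - s·y(0) - y'(0) and L{y'} = sY - y(0), with y(0) = 0, y'(0) = -4, the left side becomes (s^2 - 4*s + 2)Y - (-4).
The right side is L{cos(9*t)} = s/(s^2 + 81).
So (s^2 - 4*s + 2)Y = s/(s^2 + 81) + (-4).
Isolate Y and clear denominators.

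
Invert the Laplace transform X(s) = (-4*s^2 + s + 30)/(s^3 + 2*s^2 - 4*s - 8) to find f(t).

Factor the denominator: s^3 + 2*s^2 - 4*s - 8 = (s - 2)*(s + 2)^2.
Partial fraction decomposition gives [-5/(s + 2)] + [-3/(s + 2)^2] + [1/(s - 2)].
Invert each term: -5/(s + 2) ↔ -5e^(-2t); -3/(s + 2)^2 ↔ -3t·e^(-2t); 1/(s - 2) ↔ e^(2t).

f(t) = -3*t*exp(-2*t) + exp(2*t) - 5*exp(-2*t)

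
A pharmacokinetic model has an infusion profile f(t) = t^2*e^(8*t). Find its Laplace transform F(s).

F(s) = 2/(s - 8)^3

L{e^(8t)} = 1/(s - 8).
Then apply L{t^2·g(t)} = (-1)^2 d^2/ds^2[G(s)] with G(s) = 1/(s - 8):
differentiating 2 times and applying the sign gives 2/(s - 8)^3.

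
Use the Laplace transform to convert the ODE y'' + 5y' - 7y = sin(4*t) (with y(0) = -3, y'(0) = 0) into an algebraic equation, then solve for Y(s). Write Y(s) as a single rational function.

Transform both sides with L{·}.
Using L{y''} = s^2 Y - s·y(0) - y'(0) and L{y'} = sY - y(0), with y(0) = -3, y'(0) = 0, the left side becomes (s^2 + 5*s - 7)Y - (-3*s - 15).
The right side is L{sin(4*t)} = 4/(s^2 + 16).
So (s^2 + 5*s - 7)Y = 4/(s^2 + 16) + (-3*s - 15).
Solve for Y(s) and write it as one ratio of polynomials.

Y(s) = (-3*s^3 - 15*s^2 - 48*s - 236)/(s^4 + 5*s^3 + 9*s^2 + 80*s - 112)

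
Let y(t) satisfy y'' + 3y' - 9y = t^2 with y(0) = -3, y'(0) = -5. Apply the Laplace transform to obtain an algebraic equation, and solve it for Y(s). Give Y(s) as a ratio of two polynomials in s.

Take the Laplace transform of both sides.
Using L{y''} = s^2 Y - s·y(0) - y'(0) and L{y'} = sY - y(0), with y(0) = -3, y'(0) = -5, the left side becomes (s^2 + 3*s - 9)Y - (-3*s - 14).
The right side is L{t^2} = 2/s^3.
So (s^2 + 3*s - 9)Y = 2/s^3 + (-3*s - 14).
Divide through and combine into a single rational function.

Y(s) = (-3*s^4 - 14*s^3 + 2)/(s^5 + 3*s^4 - 9*s^3)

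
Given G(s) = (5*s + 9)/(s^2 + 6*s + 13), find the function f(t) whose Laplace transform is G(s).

Complete the square in the denominator: s^2 + 6*s + 13 = (s + 3)^2 + 2^2.
Split the numerator to match: 5*s + 9 = 5·(s + 3) - 3·2.
Invert each term: 5·(s + 3)/((s + 3)^2 + 4) ↔ 5e^(-3t)cos(2t); -3·2/((s + 3)^2 + 4) ↔ -3e^(-3t)sin(2t).

f(t) = -3*exp(-3*t)*sin(2*t) + 5*exp(-3*t)*cos(2*t)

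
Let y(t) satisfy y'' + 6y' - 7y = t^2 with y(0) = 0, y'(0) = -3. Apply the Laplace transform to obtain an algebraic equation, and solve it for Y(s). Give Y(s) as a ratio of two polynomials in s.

Y(s) = (-3*s^3 + 2)/(s^5 + 6*s^4 - 7*s^3)

Laplace-transform each side.
The derivative rules (L{y''} = s^2 Y - s·y(0) - y'(0) and L{y'} = sY - y(0), with y(0) = 0, y'(0) = -3) turn the left side into (s^2 + 6*s - 7)Y - (-3).
The right side is L{t^2} = 2/s^3.
So (s^2 + 6*s - 7)Y = 2/s^3 + (-3).
Divide through and combine into a single rational function.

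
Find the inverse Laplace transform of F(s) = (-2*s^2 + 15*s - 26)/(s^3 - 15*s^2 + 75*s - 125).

-t^2*exp(5*t)/2 - 5*t*exp(5*t) - 2*exp(5*t)

Factor the denominator: s^3 - 15*s^2 + 75*s - 125 = (s - 5)^3.
Partial fraction decomposition gives [-2/(s - 5)] + [-5/(s - 5)^2] + [-1/(s - 5)^3].
Invert each term: -2/(s - 5) ↔ -2e^(5t); -5/(s - 5)^2 ↔ -5t·e^(5t); -1/(s - 5)^3 ↔ (-1/2)t^2·e^(5t).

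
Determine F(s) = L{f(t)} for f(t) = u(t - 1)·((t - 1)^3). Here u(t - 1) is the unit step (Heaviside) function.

By the second shifting theorem, L{u(t - c)·g(t - c)} = e^(-cs)·G(s) with c = 1 and G(s) = L{g(t)}.
L{t^3} = 3!/s^4 = 6/s^4.

F(s) = 6*exp(-s)/s^4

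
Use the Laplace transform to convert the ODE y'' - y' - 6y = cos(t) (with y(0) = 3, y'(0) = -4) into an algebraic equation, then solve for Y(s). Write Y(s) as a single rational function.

Y(s) = (3*s^3 - 7*s^2 + 4*s - 7)/(s^4 - s^3 - 5*s^2 - s - 6)

Transform both sides with L{·}.
With L{y''} = s^2 Y - s·y(0) - y'(0) and L{y'} = sY - y(0), with y(0) = 3, y'(0) = -4: the LHS transforms to (s^2 - s - 6)Y - (3*s - 7).
The right side is L{cos(t)} = s/(s^2 + 1).
So (s^2 - s - 6)Y = s/(s^2 + 1) + (3*s - 7).
Solve for Y(s) and write it as one ratio of polynomials.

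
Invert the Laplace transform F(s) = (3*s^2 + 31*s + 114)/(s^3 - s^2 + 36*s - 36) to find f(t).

Factor the denominator: s^3 - s^2 + 36*s - 36 = (s - 1)*(s^2 + 36).
Partial fraction decomposition gives [4/(s - 1)] + [-s/(s^2 + 36)] + [30/(s^2 + 36)].
Invert each term: 4/(s - 1) ↔ 4e^(t); -1·s/(s^2 + 36) ↔ -cos(6t); 5·6/(s^2 + 36) ↔ 5sin(6t).

f(t) = 4*exp(t) + 5*sin(6*t) - cos(6*t)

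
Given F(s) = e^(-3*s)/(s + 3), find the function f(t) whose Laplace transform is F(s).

f(t) = Heaviside(t - 3)*(exp(-3*t + 9))

The factor e^(-3s) signals a time shift by c = 3 (second shifting theorem).
L{e^(-3t)} = 1/(s + 3), so L^-1{1/(s + 3)} = e^(-3*t).
Hence the inverse is u(t - 3) times that function evaluated at t - 3.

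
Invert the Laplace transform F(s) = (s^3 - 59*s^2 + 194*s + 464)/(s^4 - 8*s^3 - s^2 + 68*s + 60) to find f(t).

f(t) = -5*exp(6*t) - 2*exp(5*t) + 5*exp(-t) + 3*exp(-2*t)

Factor the denominator: s^4 - 8*s^3 - s^2 + 68*s + 60 = (s - 6)*(s - 5)*(s + 1)*(s + 2).
Partial fraction decomposition gives [-5/(s - 6)] + [3/(s + 2)] + [5/(s + 1)] + [-2/(s - 5)].
Invert each term: -5/(s - 6) ↔ -5e^(6t); 3/(s + 2) ↔ 3e^(-2t); 5/(s + 1) ↔ 5e^(-t); -2/(s - 5) ↔ -2e^(5t).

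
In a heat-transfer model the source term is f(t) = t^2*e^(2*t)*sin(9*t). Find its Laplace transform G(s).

G(s) = 54*(s^2 - 4*s - 23)/(s^2 - 4*s + 85)^3

L{sin(9t)} = 9/(s^2 + 81).
Multiplying by e^(2t) shifts s → s - 2, so L{e^(2*t)*sin(9*t)} = 9/((s - 2)^2 + 81).
Then apply L{t^2·g(t)} = (-1)^2 d^2/ds^2[H(s)] with H(s) = 9/((s - 2)^2 + 81):
differentiating 2 times and applying the sign gives 54*(s^2 - 4*s - 23)/(s^2 - 4*s + 85)^3.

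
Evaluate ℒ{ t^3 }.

6/s^4

L{t^3} = 3!/s^4 = 6/s^4.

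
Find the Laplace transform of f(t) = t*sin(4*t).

8*s/(s^2 + 16)^2

L{sin(4t)} = 4/(s^2 + 16).
Then apply L{t·g(t)} = -d/ds[G(s)] with G(s) = 4/(s^2 + 16):
differentiating 1 time and applying the sign gives 8*s/(s^2 + 16)^2.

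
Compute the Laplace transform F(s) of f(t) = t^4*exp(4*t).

L{t^4} = 4!/s^5 = 24/s^5.
By the first shifting theorem, multiplying by e^(4t) replaces s with s - 4.

F(s) = 24/(s - 4)^5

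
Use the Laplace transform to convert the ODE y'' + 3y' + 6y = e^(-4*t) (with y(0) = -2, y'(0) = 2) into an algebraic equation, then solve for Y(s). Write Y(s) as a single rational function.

Apply the Laplace transform to the equation.
The derivative rules (L{y''} = s^2 Y - s·y(0) - y'(0) and L{y'} = sY - y(0), with y(0) = -2, y'(0) = 2) turn the left side into (s^2 + 3*s + 6)Y - (-2*s - 4).
The right side is L{e^(-4*t)} = 1/(s + 4).
So (s^2 + 3*s + 6)Y = 1/(s + 4) + (-2*s - 4).
Isolate Y and clear denominators.

Y(s) = (-2*s^2 - 12*s - 15)/(s^3 + 7*s^2 + 18*s + 24)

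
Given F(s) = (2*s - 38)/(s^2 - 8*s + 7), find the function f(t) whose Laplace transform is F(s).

Factor the denominator: s^2 - 8*s + 7 = (s - 7)*(s - 1).
Partial fraction decomposition gives [-4/(s - 7)] + [6/(s - 1)].
Invert each term: -4/(s - 7) ↔ -4e^(7t); 6/(s - 1) ↔ 6e^(t).

f(t) = -4*exp(7*t) + 6*exp(t)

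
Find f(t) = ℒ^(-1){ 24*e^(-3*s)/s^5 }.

f(t) = Heaviside(t - 3)*((t - 3)^4)

The factor e^(-3s) signals a time shift by c = 3 (second shifting theorem).
L{t^4} = 4!/s^5 = 24/s^5, so L^-1{24/s^5} = t^4.
Hence the inverse is u(t - 3) times that function evaluated at t - 3.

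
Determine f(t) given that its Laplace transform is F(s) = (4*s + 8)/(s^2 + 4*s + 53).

f(t) = 4*exp(-2*t)*cos(7*t)

Rewrite the denominator: s^2 + 4*s + 53 = (s + 2)^2 + 49.
The form in (s + 2) signals a first-shifting-theorem factor e^(-2t).
Since L{cos(7t)} = s/(s^2 + 49), the inverse is e^(-2*t)*cos(7*t), scaled by 4.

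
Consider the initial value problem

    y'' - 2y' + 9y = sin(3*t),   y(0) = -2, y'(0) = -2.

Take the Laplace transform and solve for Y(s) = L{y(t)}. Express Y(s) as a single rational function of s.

Y(s) = (-2*s^3 + 2*s^2 - 18*s + 21)/(s^4 - 2*s^3 + 18*s^2 - 18*s + 81)

Transform both sides with L{·}.
Using L{y''} = s^2 Y - s·y(0) - y'(0) and L{y'} = sY - y(0), with y(0) = -2, y'(0) = -2, the left side becomes (s^2 - 2*s + 9)Y - (-2*s + 2).
The right side is L{sin(3*t)} = 3/(s^2 + 9).
So (s^2 - 2*s + 9)Y = 3/(s^2 + 9) + (-2*s + 2).
Solve for Y(s) and write it as one ratio of polynomials.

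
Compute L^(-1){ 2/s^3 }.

t^2

Since L{t^2} = 2!/s^3 = 2/s^3, the inverse is t^2.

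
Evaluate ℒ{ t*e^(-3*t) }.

L{e^(-3t)} = 1/(s + 3).
Then apply L{t·g(t)} = -d/ds[H(s)] with H(s) = 1/(s + 3):
differentiating 1 time and applying the sign gives (s + 3)^(-2).

(s + 3)^(-2)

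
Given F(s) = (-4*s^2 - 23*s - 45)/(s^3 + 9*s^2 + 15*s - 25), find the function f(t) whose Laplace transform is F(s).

Factor the denominator: s^3 + 9*s^2 + 15*s - 25 = (s - 1)*(s + 5)^2.
Partial fraction decomposition gives [-2/(s + 5)] + [5/(s + 5)^2] + [-2/(s - 1)].
Invert each term: -2/(s + 5) ↔ -2e^(-5t); 5/(s + 5)^2 ↔ 5t·e^(-5t); -2/(s - 1) ↔ -2e^(t).

f(t) = 5*t*exp(-5*t) - 2*exp(t) - 2*exp(-5*t)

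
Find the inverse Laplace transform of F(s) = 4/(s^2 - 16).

Since L{sinh(4t)} = 4/(s^2 - 16), the inverse is sinh(4*t).

sinh(4*t)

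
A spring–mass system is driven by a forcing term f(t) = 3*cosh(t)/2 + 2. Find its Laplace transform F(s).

By linearity of the Laplace transform, transform each term separately.
(3/2)·[L{cosh(t)} = s/(s^2 - 1)]; L{2} = 2/s.

F(s) = 3*s/(2*(s^2 - 1)) + 2/s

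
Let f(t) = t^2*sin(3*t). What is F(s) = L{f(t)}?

F(s) = 18*(s^2 - 3)/(s^2 + 9)^3

L{sin(3t)} = 3/(s^2 + 9).
Then apply L{t^2·g(t)} = (-1)^2 d^2/ds^2[G(s)] with G(s) = 3/(s^2 + 9):
differentiating 2 times and applying the sign gives 18*(s^2 - 3)/(s^2 + 9)^3.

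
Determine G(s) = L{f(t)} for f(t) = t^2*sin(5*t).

L{sin(5t)} = 5/(s^2 + 25).
Then apply L{t^2·g(t)} = (-1)^2 d^2/ds^2[H(s)] with H(s) = 5/(s^2 + 25):
differentiating 2 times and applying the sign gives 10*(3*s^2 - 25)/(s^2 + 25)^3.

G(s) = 10*(3*s^2 - 25)/(s^2 + 25)^3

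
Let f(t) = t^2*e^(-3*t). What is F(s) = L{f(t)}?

F(s) = 2/(s + 3)^3

L{e^(-3t)} = 1/(s + 3).
Then apply L{t^2·g(t)} = (-1)^2 d^2/ds^2[G(s)] with G(s) = 1/(s + 3):
differentiating 2 times and applying the sign gives 2/(s + 3)^3.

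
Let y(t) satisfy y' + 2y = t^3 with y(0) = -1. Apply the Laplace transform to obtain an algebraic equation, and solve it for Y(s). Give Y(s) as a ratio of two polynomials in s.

Y(s) = (-s^4 + 6)/(s^5 + 2*s^4)

Take the Laplace transform of both sides.
With L{y'} = sY - y(0) = sY - (-1): the LHS transforms to (s + 2)Y - (-1).
The right side is L{t^3} = 6/s^4.
So (s + 2)Y = 6/s^4 + (-1).
Solve for Y(s) and write it as one ratio of polynomials.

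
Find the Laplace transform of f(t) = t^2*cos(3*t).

2*s*(s^2 - 27)/(s^2 + 9)^3

L{cos(3t)} = s/(s^2 + 9).
Then apply L{t^2·g(t)} = (-1)^2 d^2/ds^2[G(s)] with G(s) = s/(s^2 + 9):
differentiating 2 times and applying the sign gives 2*s*(s^2 - 27)/(s^2 + 9)^3.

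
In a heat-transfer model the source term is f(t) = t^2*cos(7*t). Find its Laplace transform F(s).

L{cos(7t)} = s/(s^2 + 49).
Then apply L{t^2·g(t)} = (-1)^2 d^2/ds^2[G(s)] with G(s) = s/(s^2 + 49):
differentiating 2 times and applying the sign gives 2*s*(s^2 - 147)/(s^2 + 49)^3.

F(s) = 2*s*(s^2 - 147)/(s^2 + 49)^3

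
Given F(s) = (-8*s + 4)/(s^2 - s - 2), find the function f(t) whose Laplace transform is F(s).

f(t) = -4*exp(2*t) - 4*exp(-t)

Factor the denominator: s^2 - s - 2 = (s - 2)*(s + 1).
Partial fraction decomposition gives [-4/(s - 2)] + [-4/(s + 1)].
Invert each term: -4/(s - 2) ↔ -4e^(2t); -4/(s + 1) ↔ -4e^(-t).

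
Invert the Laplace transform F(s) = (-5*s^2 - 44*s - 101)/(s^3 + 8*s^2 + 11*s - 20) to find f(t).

f(t) = -5*exp(t) + exp(-4*t) - exp(-5*t)

Factor the denominator: s^3 + 8*s^2 + 11*s - 20 = (s - 1)*(s + 4)*(s + 5).
Partial fraction decomposition gives [-5/(s - 1)] + [1/(s + 4)] + [-1/(s + 5)].
Invert each term: -5/(s - 1) ↔ -5e^(t); 1/(s + 4) ↔ e^(-4t); -1/(s + 5) ↔ -e^(-5t).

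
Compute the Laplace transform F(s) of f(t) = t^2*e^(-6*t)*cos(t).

F(s) = 2*(s + 6)*(s^2 + 12*s + 33)/(s^2 + 12*s + 37)^3

L{cos(t)} = s/(s^2 + 1).
Multiplying by e^(-6t) shifts s → s + 6, so L{e^(-6*t)*cos(t)} = (s + 6)/((s + 6)^2 + 1).
Then apply L{t^2·g(t)} = (-1)^2 d^2/ds^2[G(s)] with G(s) = (s + 6)/((s + 6)^2 + 1):
differentiating 2 times and applying the sign gives 2*(s + 6)*(s^2 + 12*s + 33)/(s^2 + 12*s + 37)^3.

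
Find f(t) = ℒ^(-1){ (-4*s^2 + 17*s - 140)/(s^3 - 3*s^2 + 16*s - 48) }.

Factor the denominator: s^3 - 3*s^2 + 16*s - 48 = (s - 3)*(s^2 + 16).
Partial fraction decomposition gives [-5/(s - 3)] + [s/(s^2 + 16)] + [20/(s^2 + 16)].
Invert each term: -5/(s - 3) ↔ -5e^(3t); 1·s/(s^2 + 16) ↔ cos(4t); 5·4/(s^2 + 16) ↔ 5sin(4t).

f(t) = -5*exp(3*t) + 5*sin(4*t) + cos(4*t)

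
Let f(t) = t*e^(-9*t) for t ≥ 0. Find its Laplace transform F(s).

F(s) = (s + 9)^(-2)

L{e^(-9t)} = 1/(s + 9).
Then apply L{t·g(t)} = -d/ds[G(s)] with G(s) = 1/(s + 9):
differentiating 1 time and applying the sign gives (s + 9)^(-2).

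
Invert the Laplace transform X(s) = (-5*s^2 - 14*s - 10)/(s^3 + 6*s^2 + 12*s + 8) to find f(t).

f(t) = -t^2*exp(-2*t) + 6*t*exp(-2*t) - 5*exp(-2*t)

Factor the denominator: s^3 + 6*s^2 + 12*s + 8 = (s + 2)^3.
Partial fraction decomposition gives [-5/(s + 2)] + [6/(s + 2)^2] + [-2/(s + 2)^3].
Invert each term: -5/(s + 2) ↔ -5e^(-2t); 6/(s + 2)^2 ↔ 6t·e^(-2t); -2/(s + 2)^3 ↔ (-1)t^2·e^(-2t).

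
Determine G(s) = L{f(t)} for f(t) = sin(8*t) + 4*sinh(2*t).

By linearity of the Laplace transform, transform each term separately.
(4)·[L{sinh(2t)} = 2/(s^2 - 4)]; L{sin(8t)} = 8/(s^2 + 64).

G(s) = 8/(s^2 + 64) + 8/(s^2 - 4)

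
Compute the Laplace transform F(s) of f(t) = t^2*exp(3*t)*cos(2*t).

L{cos(2t)} = s/(s^2 + 4).
Multiplying by e^(3t) shifts s → s - 3, so L{exp(3*t)*cos(2*t)} = (s - 3)/((s - 3)^2 + 4).
Then apply L{t^2·g(t)} = (-1)^2 d^2/ds^2[G(s)] with G(s) = (s - 3)/((s - 3)^2 + 4):
differentiating 2 times and applying the sign gives 2*(s - 3)*(s^2 - 6*s - 3)/(s^2 - 6*s + 13)^3.

F(s) = 2*(s - 3)*(s^2 - 6*s - 3)/(s^2 - 6*s + 13)^3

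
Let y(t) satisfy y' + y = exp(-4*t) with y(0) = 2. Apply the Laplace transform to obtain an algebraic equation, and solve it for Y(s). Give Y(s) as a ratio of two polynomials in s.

Apply the Laplace transform to the equation.
Using L{y'} = sY - y(0) = sY - 2, the left side becomes (s + 1)Y - (2).
The right side is L{exp(-4*t)} = 1/(s + 4).
So (s + 1)Y = 1/(s + 4) + (2).
Isolate Y and clear denominators.

Y(s) = (2*s + 9)/(s^2 + 5*s + 4)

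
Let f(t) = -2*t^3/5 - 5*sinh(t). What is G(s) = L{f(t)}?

G(s) = -5/(s^2 - 1) - 12/(5*s^4)

The transform is linear, so treat each term independently.
(-5)·[L{sinh(t)} = 1/(s^2 - 1)]; (-2/5)·[L{t^3} = 3!/s^4 = 6/s^4].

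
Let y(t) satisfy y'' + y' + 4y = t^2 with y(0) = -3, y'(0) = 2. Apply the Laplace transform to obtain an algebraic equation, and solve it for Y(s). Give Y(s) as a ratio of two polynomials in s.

Transform both sides with L{·}.
Using L{y''} = s^2 Y - s·y(0) - y'(0) and L{y'} = sY - y(0), with y(0) = -3, y'(0) = 2, the left side becomes (s^2 + s + 4)Y - (-3*s - 1).
The right side is L{t^2} = 2/s^3.
So (s^2 + s + 4)Y = 2/s^3 + (-3*s - 1).
Solve for Y(s) and write it as one ratio of polynomials.

Y(s) = (-3*s^4 - s^3 + 2)/(s^5 + s^4 + 4*s^3)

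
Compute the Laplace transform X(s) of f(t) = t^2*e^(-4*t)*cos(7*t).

X(s) = 2*(s + 4)*(s^2 + 8*s - 131)/(s^2 + 8*s + 65)^3

L{cos(7t)} = s/(s^2 + 49).
Multiplying by e^(-4t) shifts s → s + 4, so L{e^(-4*t)*cos(7*t)} = (s + 4)/((s + 4)^2 + 49).
Then apply L{t^2·g(t)} = (-1)^2 d^2/ds^2[G(s)] with G(s) = (s + 4)/((s + 4)^2 + 49):
differentiating 2 times and applying the sign gives 2*(s + 4)*(s^2 + 8*s - 131)/(s^2 + 8*s + 65)^3.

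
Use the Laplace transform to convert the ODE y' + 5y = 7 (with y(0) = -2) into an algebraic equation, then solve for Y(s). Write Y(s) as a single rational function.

Y(s) = (-2*s + 7)/(s^2 + 5*s)

Laplace-transform each side.
Using L{y'} = sY - y(0) = sY - (-2), the left side becomes (s + 5)Y - (-2).
The right side is L{7} = 7/s.
So (s + 5)Y = 7/s + (-2).
Divide through and combine into a single rational function.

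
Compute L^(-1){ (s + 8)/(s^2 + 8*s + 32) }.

Complete the square in the denominator: s^2 + 8*s + 32 = (s + 4)^2 + 4^2.
Split the numerator to match: s + 8 = 1·(s + 4) + 1·4.
Invert each term: 1·(s + 4)/((s + 4)^2 + 16) ↔ e^(-4t)cos(4t); 1·4/((s + 4)^2 + 16) ↔ e^(-4t)sin(4t).

exp(-4*t)*sin(4*t) + exp(-4*t)*cos(4*t)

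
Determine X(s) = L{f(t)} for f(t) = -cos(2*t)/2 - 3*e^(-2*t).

X(s) = -s/(2*(s^2 + 4)) - 3/(s + 2)

The transform is linear, so treat each term independently.
(-3)·[L{e^(-2t)} = 1/(s + 2)]; (-1/2)·[L{cos(2t)} = s/(s^2 + 4)].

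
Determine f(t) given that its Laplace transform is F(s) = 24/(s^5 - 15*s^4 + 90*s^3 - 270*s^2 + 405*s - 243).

f(t) = t^4*exp(3*t)

Rewrite the denominator: s^5 - 15*s^4 + 90*s^3 - 270*s^2 + 405*s - 243 = (s - 3)^5.
The form in (s - 3) signals a first-shifting-theorem factor e^(3t).
Since L{t^4} = 4!/s^5 = 24/s^5, the inverse is t^4*exp(3*t).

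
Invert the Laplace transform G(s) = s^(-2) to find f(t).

Since L{t} = 1!/s^2 = 1/s^2, the inverse is t.

f(t) = t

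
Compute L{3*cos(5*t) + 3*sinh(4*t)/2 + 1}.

3*s/(s^2 + 25) + 6/(s^2 - 16) + 1/s

Apply the Laplace transform termwise.
(3/2)·[L{sinh(4t)} = 4/(s^2 - 16)]; (3)·[L{cos(5t)} = s/(s^2 + 25)]; L{1} = 1/s.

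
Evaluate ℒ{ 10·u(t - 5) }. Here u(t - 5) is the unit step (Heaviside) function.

By the second shifting theorem, L{u(t - c)·g(t - c)} = e^(-cs)·G(s) with c = 5 and G(s) = L{g(t)}.
L{10} = 10/s.

10*exp(-5*s)/s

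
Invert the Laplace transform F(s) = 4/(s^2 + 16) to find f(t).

Since L{sin(4t)} = 4/(s^2 + 16), the inverse is sin(4*t).

f(t) = sin(4*t)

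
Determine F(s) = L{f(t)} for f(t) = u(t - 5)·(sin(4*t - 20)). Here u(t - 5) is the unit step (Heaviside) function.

By the second shifting theorem, L{u(t - c)·g(t - c)} = e^(-cs)·G(s) with c = 5 and G(s) = L{g(t)}.
L{sin(4t)} = 4/(s^2 + 16).

F(s) = 4*exp(-5*s)/(s^2 + 16)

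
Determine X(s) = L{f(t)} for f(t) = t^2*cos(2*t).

L{cos(2t)} = s/(s^2 + 4).
Then apply L{t^2·g(t)} = (-1)^2 d^2/ds^2[G(s)] with G(s) = s/(s^2 + 4):
differentiating 2 times and applying the sign gives 2*s*(s^2 - 12)/(s^2 + 4)^3.

X(s) = 2*s*(s^2 - 12)/(s^2 + 4)^3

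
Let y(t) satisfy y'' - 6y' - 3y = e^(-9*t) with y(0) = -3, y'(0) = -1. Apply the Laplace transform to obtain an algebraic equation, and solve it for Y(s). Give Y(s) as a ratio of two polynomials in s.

Take the Laplace transform of both sides.
The derivative rules (L{y''} = s^2 Y - s·y(0) - y'(0) and L{y'} = sY - y(0), with y(0) = -3, y'(0) = -1) turn the left side into (s^2 - 6*s - 3)Y - (-3*s + 17).
The right side is L{e^(-9*t)} = 1/(s + 9).
So (s^2 - 6*s - 3)Y = 1/(s + 9) + (-3*s + 17).
Divide through and combine into a single rational function.

Y(s) = (-3*s^2 - 10*s + 154)/(s^3 + 3*s^2 - 57*s - 27)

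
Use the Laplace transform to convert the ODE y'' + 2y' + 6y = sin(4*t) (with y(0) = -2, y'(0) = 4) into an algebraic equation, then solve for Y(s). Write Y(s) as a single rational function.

Laplace-transform each side.
Using L{y''} = s^2 Y - s·y(0) - y'(0) and L{y'} = sY - y(0), with y(0) = -2, y'(0) = 4, the left side becomes (s^2 + 2*s + 6)Y - (-2*s).
The right side is L{sin(4*t)} = 4/(s^2 + 16).
So (s^2 + 2*s + 6)Y = 4/(s^2 + 16) + (-2*s).
Solve for Y(s) and write it as one ratio of polynomials.

Y(s) = (-2*s^3 - 32*s + 4)/(s^4 + 2*s^3 + 22*s^2 + 32*s + 96)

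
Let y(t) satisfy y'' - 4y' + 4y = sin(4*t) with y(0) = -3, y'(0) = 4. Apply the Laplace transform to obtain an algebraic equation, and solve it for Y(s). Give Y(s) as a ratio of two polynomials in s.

Y(s) = (-3*s^3 + 16*s^2 - 48*s + 260)/(s^4 - 4*s^3 + 20*s^2 - 64*s + 64)

Take the Laplace transform of both sides.
With L{y''} = s^2 Y - s·y(0) - y'(0) and L{y'} = sY - y(0), with y(0) = -3, y'(0) = 4: the LHS transforms to (s^2 - 4*s + 4)Y - (-3*s + 16).
The right side is L{sin(4*t)} = 4/(s^2 + 16).
So (s^2 - 4*s + 4)Y = 4/(s^2 + 16) + (-3*s + 16).
Divide through and combine into a single rational function.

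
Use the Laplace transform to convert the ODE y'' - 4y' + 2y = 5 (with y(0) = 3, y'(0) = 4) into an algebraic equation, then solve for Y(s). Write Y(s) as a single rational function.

Take the Laplace transform of both sides.
The derivative rules (L{y''} = s^2 Y - s·y(0) - y'(0) and L{y'} = sY - y(0), with y(0) = 3, y'(0) = 4) turn the left side into (s^2 - 4*s + 2)Y - (3*s - 8).
The right side is L{5} = 5/s.
So (s^2 - 4*s + 2)Y = 5/s + (3*s - 8).
Isolate Y and clear denominators.

Y(s) = (3*s^2 - 8*s + 5)/(s^3 - 4*s^2 + 2*s)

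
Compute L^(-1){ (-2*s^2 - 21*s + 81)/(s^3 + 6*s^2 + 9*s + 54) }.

3*sin(3*t) - 5*cos(3*t) + 3*exp(-6*t)

Factor the denominator: s^3 + 6*s^2 + 9*s + 54 = (s + 6)*(s^2 + 9).
Partial fraction decomposition gives [3/(s + 6)] + [-5*s/(s^2 + 9)] + [9/(s^2 + 9)].
Invert each term: 3/(s + 6) ↔ 3e^(-6t); -5·s/(s^2 + 9) ↔ -5cos(3t); 3·3/(s^2 + 9) ↔ 3sin(3t).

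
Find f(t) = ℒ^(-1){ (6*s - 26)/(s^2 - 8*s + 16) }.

Factor the denominator: s^2 - 8*s + 16 = (s - 4)^2.
Partial fraction decomposition gives [6/(s - 4)] + [-2/(s - 4)^2].
Invert each term: 6/(s - 4) ↔ 6e^(4t); -2/(s - 4)^2 ↔ -2t·e^(4t).

f(t) = -2*t*exp(4*t) + 6*exp(4*t)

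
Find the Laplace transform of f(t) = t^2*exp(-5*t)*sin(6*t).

36*(s^2 + 10*s + 13)/(s^2 + 10*s + 61)^3

L{sin(6t)} = 6/(s^2 + 36).
Multiplying by e^(-5t) shifts s → s + 5, so L{exp(-5*t)*sin(6*t)} = 6/((s + 5)^2 + 36).
Then apply L{t^2·g(t)} = (-1)^2 d^2/ds^2[G(s)] with G(s) = 6/((s + 5)^2 + 36):
differentiating 2 times and applying the sign gives 36*(s^2 + 10*s + 13)/(s^2 + 10*s + 61)^3.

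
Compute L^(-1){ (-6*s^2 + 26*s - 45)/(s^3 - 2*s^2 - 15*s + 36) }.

Factor the denominator: s^3 - 2*s^2 - 15*s + 36 = (s - 3)^2*(s + 4).
Partial fraction decomposition gives [-1/(s - 3)] + [-3/(s - 3)^2] + [-5/(s + 4)].
Invert each term: -1/(s - 3) ↔ -e^(3t); -3/(s - 3)^2 ↔ -3t·e^(3t); -5/(s + 4) ↔ -5e^(-4t).

-3*t*exp(3*t) - exp(3*t) - 5*exp(-4*t)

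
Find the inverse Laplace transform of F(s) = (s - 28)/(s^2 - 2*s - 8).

Factor the denominator: s^2 - 2*s - 8 = (s - 4)*(s + 2).
Partial fraction decomposition gives [-4/(s - 4)] + [5/(s + 2)].
Invert each term: -4/(s - 4) ↔ -4e^(4t); 5/(s + 2) ↔ 5e^(-2t).

-4*exp(4*t) + 5*exp(-2*t)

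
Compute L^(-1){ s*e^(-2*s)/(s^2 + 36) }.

Heaviside(t - 2)*(cos(6*t - 12))

The factor e^(-2s) signals a time shift by c = 2 (second shifting theorem).
L{cos(6t)} = s/(s^2 + 36), so L^-1{s/(s^2 + 36)} = cos(6*t).
Hence the inverse is u(t - 2) times that function evaluated at t - 2.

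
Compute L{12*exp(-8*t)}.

12/(s + 8)

L{12} = 12/s.
By the first shifting theorem, multiplying by e^(-8t) replaces s with s + 8.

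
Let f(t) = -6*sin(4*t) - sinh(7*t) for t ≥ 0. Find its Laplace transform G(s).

The transform is linear, so treat each term independently.
(-1)·[L{sinh(7t)} = 7/(s^2 - 49)]; (-6)·[L{sin(4t)} = 4/(s^2 + 16)].

G(s) = -24/(s^2 + 16) - 7/(s^2 - 49)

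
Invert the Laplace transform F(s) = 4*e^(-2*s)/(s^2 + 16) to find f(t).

f(t) = Heaviside(t - 2)*(sin(4*t - 8))

The factor e^(-2s) signals a time shift by c = 2 (second shifting theorem).
L{sin(4t)} = 4/(s^2 + 16), so L^-1{4/(s^2 + 16)} = sin(4*t).
Hence the inverse is u(t - 2) times that function evaluated at t - 2.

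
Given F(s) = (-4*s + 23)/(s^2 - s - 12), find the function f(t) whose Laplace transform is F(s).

f(t) = exp(4*t) - 5*exp(-3*t)

Factor the denominator: s^2 - s - 12 = (s - 4)*(s + 3).
Partial fraction decomposition gives [1/(s - 4)] + [-5/(s + 3)].
Invert each term: 1/(s - 4) ↔ e^(4t); -5/(s + 3) ↔ -5e^(-3t).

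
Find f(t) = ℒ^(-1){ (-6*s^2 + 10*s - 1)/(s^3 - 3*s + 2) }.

Factor the denominator: s^3 - 3*s + 2 = (s - 1)^2*(s + 2).
Partial fraction decomposition gives [-1/(s - 1)] + [(s - 1)^(-2)] + [-5/(s + 2)].
Invert each term: -1/(s - 1) ↔ -e^(t); 1/(s - 1)^2 ↔ t·e^(t); -5/(s + 2) ↔ -5e^(-2t).

f(t) = t*exp(t) - exp(t) - 5*exp(-2*t)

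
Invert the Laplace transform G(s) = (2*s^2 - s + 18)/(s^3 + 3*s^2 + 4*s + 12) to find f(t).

Factor the denominator: s^3 + 3*s^2 + 4*s + 12 = (s + 3)*(s^2 + 4).
Partial fraction decomposition gives [3/(s + 3)] + [-s/(s^2 + 4)] + [2/(s^2 + 4)].
Invert each term: 3/(s + 3) ↔ 3e^(-3t); -1·s/(s^2 + 4) ↔ -cos(2t); 1·2/(s^2 + 4) ↔ sin(2t).

f(t) = sin(2*t) - cos(2*t) + 3*exp(-3*t)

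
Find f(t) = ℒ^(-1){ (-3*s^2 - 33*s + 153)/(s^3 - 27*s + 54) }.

Factor the denominator: s^3 - 27*s + 54 = (s - 3)^2*(s + 6).
Partial fraction decomposition gives [-6/(s - 3)] + [3/(s - 3)^2] + [3/(s + 6)].
Invert each term: -6/(s - 3) ↔ -6e^(3t); 3/(s - 3)^2 ↔ 3t·e^(3t); 3/(s + 6) ↔ 3e^(-6t).

f(t) = 3*t*exp(3*t) - 6*exp(3*t) + 3*exp(-6*t)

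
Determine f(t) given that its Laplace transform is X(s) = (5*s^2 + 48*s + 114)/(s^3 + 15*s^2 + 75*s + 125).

Factor the denominator: s^3 + 15*s^2 + 75*s + 125 = (s + 5)^3.
Partial fraction decomposition gives [5/(s + 5)] + [-2/(s + 5)^2] + [-1/(s + 5)^3].
Invert each term: 5/(s + 5) ↔ 5e^(-5t); -2/(s + 5)^2 ↔ -2t·e^(-5t); -1/(s + 5)^3 ↔ (-1/2)t^2·e^(-5t).

f(t) = -t^2*exp(-5*t)/2 - 2*t*exp(-5*t) + 5*exp(-5*t)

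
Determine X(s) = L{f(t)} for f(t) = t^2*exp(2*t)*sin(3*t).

L{sin(3t)} = 3/(s^2 + 9).
Multiplying by e^(2t) shifts s → s - 2, so L{exp(2*t)*sin(3*t)} = 3/((s - 2)^2 + 9).
Then apply L{t^2·g(t)} = (-1)^2 d^2/ds^2[G(s)] with G(s) = 3/((s - 2)^2 + 9):
differentiating 2 times and applying the sign gives 18*(s^2 - 4*s + 1)/(s^2 - 4*s + 13)^3.

X(s) = 18*(s^2 - 4*s + 1)/(s^2 - 4*s + 13)^3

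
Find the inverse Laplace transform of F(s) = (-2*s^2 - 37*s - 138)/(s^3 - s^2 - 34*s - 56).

Factor the denominator: s^3 - s^2 - 34*s - 56 = (s - 7)*(s + 2)*(s + 4).
Partial fraction decomposition gives [4/(s + 2)] + [-1/(s + 4)] + [-5/(s - 7)].
Invert each term: 4/(s + 2) ↔ 4e^(-2t); -1/(s + 4) ↔ -e^(-4t); -5/(s - 7) ↔ -5e^(7t).

-5*exp(7*t) + 4*exp(-2*t) - exp(-4*t)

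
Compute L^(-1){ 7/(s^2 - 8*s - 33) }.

exp(4*t)*sinh(7*t)

Rewrite the denominator: s^2 - 8*s - 33 = (s - 4)^2 - 49.
The form in (s - 4) signals a first-shifting-theorem factor e^(4t).
Since L{sinh(7t)} = 7/(s^2 - 49), the inverse is e^(4*t)*sinh(7*t).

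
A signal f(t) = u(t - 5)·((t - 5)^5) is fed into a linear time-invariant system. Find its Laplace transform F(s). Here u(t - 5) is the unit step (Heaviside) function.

By the second shifting theorem, L{u(t - c)·g(t - c)} = e^(-cs)·G(s) with c = 5 and G(s) = L{g(t)}.
L{t^5} = 5!/s^6 = 120/s^6.

F(s) = 120*exp(-5*s)/s^6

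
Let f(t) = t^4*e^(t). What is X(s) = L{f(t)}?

L{t^4} = 4!/s^5 = 24/s^5.
By the first shifting theorem, multiplying by e^(t) replaces s with s - 1.

X(s) = 24/(s - 1)^5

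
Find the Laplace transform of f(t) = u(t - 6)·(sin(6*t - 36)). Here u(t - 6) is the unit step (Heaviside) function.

6*exp(-6*s)/(s^2 + 36)

By the second shifting theorem, L{u(t - c)·g(t - c)} = e^(-cs)·H(s) with c = 6 and H(s) = L{g(t)}.
L{sin(6t)} = 6/(s^2 + 36).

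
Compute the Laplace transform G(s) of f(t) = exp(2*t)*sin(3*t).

G(s) = 3/((s - 2)^2 + 9)

L{sin(3t)} = 3/(s^2 + 9).
By the first shifting theorem, multiplying by e^(2t) replaces s with s - 2.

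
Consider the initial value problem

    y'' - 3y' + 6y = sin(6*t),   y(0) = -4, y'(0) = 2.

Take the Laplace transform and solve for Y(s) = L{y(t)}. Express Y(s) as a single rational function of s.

Y(s) = (-4*s^3 + 14*s^2 - 144*s + 510)/(s^4 - 3*s^3 + 42*s^2 - 108*s + 216)

Take the Laplace transform of both sides.
The derivative rules (L{y''} = s^2 Y - s·y(0) - y'(0) and L{y'} = sY - y(0), with y(0) = -4, y'(0) = 2) turn the left side into (s^2 - 3*s + 6)Y - (-4*s + 14).
The right side is L{sin(6*t)} = 6/(s^2 + 36).
So (s^2 - 3*s + 6)Y = 6/(s^2 + 36) + (-4*s + 14).
Solve for Y(s) and write it as one ratio of polynomials.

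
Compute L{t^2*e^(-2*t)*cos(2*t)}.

L{cos(2t)} = s/(s^2 + 4).
Multiplying by e^(-2t) shifts s → s + 2, so L{e^(-2*t)*cos(2*t)} = (s + 2)/((s + 2)^2 + 4).
Then apply L{t^2·g(t)} = (-1)^2 d^2/ds^2[H(s)] with H(s) = (s + 2)/((s + 2)^2 + 4):
differentiating 2 times and applying the sign gives 2*(s + 2)*(s^2 + 4*s - 8)/(s^2 + 4*s + 8)^3.

2*(s + 2)*(s^2 + 4*s - 8)/(s^2 + 4*s + 8)^3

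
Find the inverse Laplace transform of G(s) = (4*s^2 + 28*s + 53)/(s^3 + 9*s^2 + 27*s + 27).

5*t^2*exp(-3*t)/2 + 4*t*exp(-3*t) + 4*exp(-3*t)

Factor the denominator: s^3 + 9*s^2 + 27*s + 27 = (s + 3)^3.
Partial fraction decomposition gives [4/(s + 3)] + [4/(s + 3)^2] + [5/(s + 3)^3].
Invert each term: 4/(s + 3) ↔ 4e^(-3t); 4/(s + 3)^2 ↔ 4t·e^(-3t); 5/(s + 3)^3 ↔ (5/2)t^2·e^(-3t).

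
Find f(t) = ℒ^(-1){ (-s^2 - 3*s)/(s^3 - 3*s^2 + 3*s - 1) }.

Factor the denominator: s^3 - 3*s^2 + 3*s - 1 = (s - 1)^3.
Partial fraction decomposition gives [-1/(s - 1)] + [-5/(s - 1)^2] + [-4/(s - 1)^3].
Invert each term: -1/(s - 1) ↔ -e^(t); -5/(s - 1)^2 ↔ -5t·e^(t); -4/(s - 1)^3 ↔ (-2)t^2·e^(t).

f(t) = -2*t^2*exp(t) - 5*t*exp(t) - exp(t)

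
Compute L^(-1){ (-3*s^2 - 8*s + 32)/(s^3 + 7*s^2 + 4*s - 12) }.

Factor the denominator: s^3 + 7*s^2 + 4*s - 12 = (s - 1)*(s + 2)*(s + 6).
Partial fraction decomposition gives [-3/(s + 2)] + [1/(s - 1)] + [-1/(s + 6)].
Invert each term: -3/(s + 2) ↔ -3e^(-2t); 1/(s - 1) ↔ e^(t); -1/(s + 6) ↔ -e^(-6t).

exp(t) - 3*exp(-2*t) - exp(-6*t)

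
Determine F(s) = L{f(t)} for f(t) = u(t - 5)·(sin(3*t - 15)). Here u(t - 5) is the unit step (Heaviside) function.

By the second shifting theorem, L{u(t - c)·g(t - c)} = e^(-cs)·G(s) with c = 5 and G(s) = L{g(t)}.
L{sin(3t)} = 3/(s^2 + 9).

F(s) = 3*exp(-5*s)/(s^2 + 9)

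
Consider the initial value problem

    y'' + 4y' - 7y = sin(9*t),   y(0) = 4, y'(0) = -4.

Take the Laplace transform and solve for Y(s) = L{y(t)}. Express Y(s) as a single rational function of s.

Y(s) = (4*s^3 + 12*s^2 + 324*s + 981)/(s^4 + 4*s^3 + 74*s^2 + 324*s - 567)

Transform both sides with L{·}.
The derivative rules (L{y''} = s^2 Y - s·y(0) - y'(0) and L{y'} = sY - y(0), with y(0) = 4, y'(0) = -4) turn the left side into (s^2 + 4*s - 7)Y - (4*s + 12).
The right side is L{sin(9*t)} = 9/(s^2 + 81).
So (s^2 + 4*s - 7)Y = 9/(s^2 + 81) + (4*s + 12).
Isolate Y and clear denominators.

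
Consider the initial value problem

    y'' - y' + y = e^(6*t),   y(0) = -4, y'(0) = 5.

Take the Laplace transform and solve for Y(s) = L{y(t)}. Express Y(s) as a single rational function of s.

Y(s) = (-4*s^2 + 33*s - 53)/(s^3 - 7*s^2 + 7*s - 6)

Take the Laplace transform of both sides.
Using L{y''} = s^2 Y - s·y(0) - y'(0) and L{y'} = sY - y(0), with y(0) = -4, y'(0) = 5, the left side becomes (s^2 - s + 1)Y - (-4*s + 9).
The right side is L{e^(6*t)} = 1/(s - 6).
So (s^2 - s + 1)Y = 1/(s - 6) + (-4*s + 9).
Divide through and combine into a single rational function.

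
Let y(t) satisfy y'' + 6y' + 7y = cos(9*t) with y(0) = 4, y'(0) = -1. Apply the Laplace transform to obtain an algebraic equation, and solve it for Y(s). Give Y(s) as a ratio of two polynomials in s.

Take the Laplace transform of both sides.
The derivative rules (L{y''} = s^2 Y - s·y(0) - y'(0) and L{y'} = sY - y(0), with y(0) = 4, y'(0) = -1) turn the left side into (s^2 + 6*s + 7)Y - (4*s + 23).
The right side is L{cos(9*t)} = s/(s^2 + 81).
So (s^2 + 6*s + 7)Y = s/(s^2 + 81) + (4*s + 23).
Divide through and combine into a single rational function.

Y(s) = (4*s^3 + 23*s^2 + 325*s + 1863)/(s^4 + 6*s^3 + 88*s^2 + 486*s + 567)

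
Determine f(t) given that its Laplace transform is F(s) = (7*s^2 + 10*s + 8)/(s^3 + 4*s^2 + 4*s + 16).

Factor the denominator: s^3 + 4*s^2 + 4*s + 16 = (s + 4)*(s^2 + 4).
Partial fraction decomposition gives [4/(s + 4)] + [3*s/(s^2 + 4)] + [-2/(s^2 + 4)].
Invert each term: 4/(s + 4) ↔ 4e^(-4t); 3·s/(s^2 + 4) ↔ 3cos(2t); -1·2/(s^2 + 4) ↔ -sin(2t).

f(t) = -sin(2*t) + 3*cos(2*t) + 4*exp(-4*t)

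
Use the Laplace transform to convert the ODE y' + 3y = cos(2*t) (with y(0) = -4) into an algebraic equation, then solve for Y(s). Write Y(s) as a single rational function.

Take the Laplace transform of both sides.
The derivative rules (L{y'} = sY - y(0) = sY - (-4)) turn the left side into (s + 3)Y - (-4).
The right side is L{cos(2*t)} = s/(s^2 + 4).
So (s + 3)Y = s/(s^2 + 4) + (-4).
Isolate Y and clear denominators.

Y(s) = (-4*s^2 + s - 16)/(s^3 + 3*s^2 + 4*s + 12)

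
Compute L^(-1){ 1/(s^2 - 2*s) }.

Rewrite the denominator: s^2 - 2*s = (s - 1)^2 - 1.
The form in (s - 1) signals a first-shifting-theorem factor e^(t).
Since L{sinh(t)} = 1/(s^2 - 1), the inverse is e^(t)*sinh(t).

exp(t)*sinh(t)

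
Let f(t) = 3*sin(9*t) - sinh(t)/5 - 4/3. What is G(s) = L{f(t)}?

G(s) = 27/(s^2 + 81) - 1/(5*(s^2 - 1)) - 4/(3*s)

Apply the Laplace transform termwise.
L{-4/3} = (-4/3)/s; (3)·[L{sin(9t)} = 9/(s^2 + 81)]; (-1/5)·[L{sinh(t)} = 1/(s^2 - 1)].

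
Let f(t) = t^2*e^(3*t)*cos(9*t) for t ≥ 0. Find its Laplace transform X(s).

L{cos(9t)} = s/(s^2 + 81).
Multiplying by e^(3t) shifts s → s - 3, so L{e^(3*t)*cos(9*t)} = (s - 3)/((s - 3)^2 + 81).
Then apply L{t^2·g(t)} = (-1)^2 d^2/ds^2[G(s)] with G(s) = (s - 3)/((s - 3)^2 + 81):
differentiating 2 times and applying the sign gives 2*(s - 3)*(s^2 - 6*s - 234)/(s^2 - 6*s + 90)^3.

X(s) = 2*(s - 3)*(s^2 - 6*s - 234)/(s^2 - 6*s + 90)^3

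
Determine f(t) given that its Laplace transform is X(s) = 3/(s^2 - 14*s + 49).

f(t) = 3*t*exp(7*t)

Rewrite the denominator: s^2 - 14*s + 49 = (s - 7)^2.
The form in (s - 7) signals a first-shifting-theorem factor e^(7t).
Since L{t} = 1!/s^2 = 1/s^2, the inverse is t*e^(7*t), scaled by 3.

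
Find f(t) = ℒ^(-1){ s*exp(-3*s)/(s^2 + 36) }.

The factor e^(-3s) signals a time shift by c = 3 (second shifting theorem).
L{cos(6t)} = s/(s^2 + 36), so L^-1{s/(s^2 + 36)} = cos(6*t).
Hence the inverse is u(t - 3) times that function evaluated at t - 3.

f(t) = Heaviside(t - 3)*(cos(6*t - 18))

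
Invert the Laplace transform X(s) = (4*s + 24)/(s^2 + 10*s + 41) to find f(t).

f(t) = exp(-5*t)*sin(4*t) + 4*exp(-5*t)*cos(4*t)

Complete the square in the denominator: s^2 + 10*s + 41 = (s + 5)^2 + 4^2.
Split the numerator to match: 4*s + 24 = 4·(s + 5) + 1·4.
Invert each term: 4·(s + 5)/((s + 5)^2 + 16) ↔ 4e^(-5t)cos(4t); 1·4/((s + 5)^2 + 16) ↔ e^(-5t)sin(4t).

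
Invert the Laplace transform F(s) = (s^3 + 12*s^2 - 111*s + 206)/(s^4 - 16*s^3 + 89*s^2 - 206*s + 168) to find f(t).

Factor the denominator: s^4 - 16*s^3 + 89*s^2 - 206*s + 168 = (s - 7)*(s - 4)*(s - 3)*(s - 2).
Partial fraction decomposition gives [2/(s - 3)] + [6/(s - 7)] + [-3/(s - 4)] + [-4/(s - 2)].
Invert each term: 2/(s - 3) ↔ 2e^(3t); 6/(s - 7) ↔ 6e^(7t); -3/(s - 4) ↔ -3e^(4t); -4/(s - 2) ↔ -4e^(2t).

f(t) = 6*exp(7*t) - 3*exp(4*t) + 2*exp(3*t) - 4*exp(2*t)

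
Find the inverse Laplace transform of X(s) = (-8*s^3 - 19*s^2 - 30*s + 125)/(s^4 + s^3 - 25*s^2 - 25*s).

-5*exp(5*t) - 5 + 6*exp(-t) - 4*exp(-5*t)

Factor the denominator: s^4 + s^3 - 25*s^2 - 25*s = s*(s - 5)*(s + 1)*(s + 5).
Partial fraction decomposition gives [6/(s + 1)] + [-5/s] + [-4/(s + 5)] + [-5/(s - 5)].
Invert each term: 6/(s + 1) ↔ 6e^(-t); -5/(s - 0) ↔ -5e^(0t); -4/(s + 5) ↔ -4e^(-5t); -5/(s - 5) ↔ -5e^(5t).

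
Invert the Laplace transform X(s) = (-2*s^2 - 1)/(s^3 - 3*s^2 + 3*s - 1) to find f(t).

Factor the denominator: s^3 - 3*s^2 + 3*s - 1 = (s - 1)^3.
Partial fraction decomposition gives [-2/(s - 1)] + [-4/(s - 1)^2] + [-3/(s - 1)^3].
Invert each term: -2/(s - 1) ↔ -2e^(t); -4/(s - 1)^2 ↔ -4t·e^(t); -3/(s - 1)^3 ↔ (-3/2)t^2·e^(t).

f(t) = -3*t^2*exp(t)/2 - 4*t*exp(t) - 2*exp(t)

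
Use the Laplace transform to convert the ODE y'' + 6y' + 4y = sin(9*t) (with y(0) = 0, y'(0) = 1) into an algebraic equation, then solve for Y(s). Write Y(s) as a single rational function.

Transform both sides with L{·}.
With L{y''} = s^2 Y - s·y(0) - y'(0) and L{y'} = sY - y(0), with y(0) = 0, y'(0) = 1: the LHS transforms to (s^2 + 6*s + 4)Y - (1).
The right side is L{sin(9*t)} = 9/(s^2 + 81).
So (s^2 + 6*s + 4)Y = 9/(s^2 + 81) + (1).
Solve for Y(s) and write it as one ratio of polynomials.

Y(s) = (s^2 + 90)/(s^4 + 6*s^3 + 85*s^2 + 486*s + 324)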